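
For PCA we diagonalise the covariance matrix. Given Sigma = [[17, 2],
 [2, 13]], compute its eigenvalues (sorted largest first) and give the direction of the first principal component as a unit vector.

Step 1 — characteristic polynomial of 2×2 Sigma:
  det(Sigma - λI) = λ² - trace · λ + det = 0.
  trace = 17 + 13 = 30, det = 17·13 - (2)² = 217.
Step 2 — discriminant:
  Δ = trace² - 4·det = 900 - 868 = 32.
Step 3 — eigenvalues:
  λ = (trace ± √Δ)/2 = (30 ± 5.6569)/2,
  λ_1 = 17.8284,  λ_2 = 12.1716.

Step 4 — unit eigenvector for λ_1: solve (Sigma - λ_1 I)v = 0. First row:
  (17 - 17.8284)·v_x + (2)·v_y = 0, i.e. (-0.8284)·v_x + (2)·v_y = 0,
  so v ∝ (b, λ_1 - a) = (2, 0.8284) = u.
  ||u|| = √((2)² + (0.8284)²) = √(4.6863) ≈ 2.1648,
  v_1 = u/||u|| ≈ (0.9239, 0.3827) (||v_1|| = 1).

λ_1 = 17.8284,  λ_2 = 12.1716;  v_1 ≈ (0.9239, 0.3827)


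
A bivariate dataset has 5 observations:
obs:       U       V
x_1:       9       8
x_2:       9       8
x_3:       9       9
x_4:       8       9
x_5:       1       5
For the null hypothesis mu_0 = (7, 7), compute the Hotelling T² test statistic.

Step 1 — sample mean vector:
  mean(U) = (9 + 9 + 9 + 8 + 1) / 5 = 36/5 = 7.2
  mean(V) = (8 + 8 + 9 + 9 + 5) / 5 = 39/5 = 7.8
  x̄ = (7.2, 7.8),  deviation x̄ - mu_0 = (7.2, 7.8) - (7, 7) = (0.2, 0.8).

Step 2 — sample covariance matrix, S[i,j] = (1/(n-1)) · Σ_k (x_{k,i} - mean_i) · (x_{k,j} - mean_j), divisor n-1 = 4:
  S[U,U] = ((1.8)·(1.8) + (1.8)·(1.8) + (1.8)·(1.8) + (0.8)·(0.8) + (-6.2)·(-6.2)) / 4 = 48.8/4 = 12.2
  S[U,V] = ((1.8)·(0.2) + (1.8)·(0.2) + (1.8)·(1.2) + (0.8)·(1.2) + (-6.2)·(-2.8)) / 4 = 21.2/4 = 5.3
  S[V,V] = ((0.2)·(0.2) + (0.2)·(0.2) + (1.2)·(1.2) + (1.2)·(1.2) + (-2.8)·(-2.8)) / 4 = 10.8/4 = 2.7
  S = [[12.2, 5.3],
 [5.3, 2.7]].

Step 3 — invert S. det(S) = 12.2·2.7 - (5.3)² = 4.85.
  S^{-1} = (1/det) · [[d, -b], [-b, a]] = [[0.5567, -1.0928],
 [-1.0928, 2.5155]].

Step 4 — quadratic form (x̄ - mu_0)^T · S^{-1} · (x̄ - mu_0):
  S^{-1} · (x̄ - mu_0) = (-0.7629, 1.7938),
  (x̄ - mu_0)^T · [...] = (0.2)·(-0.7629) + (0.8)·(1.7938) = 1.2825.

Step 5 — scale by n: T² = 5 · 1.2825 = 6.4124.

T² ≈ 6.4124


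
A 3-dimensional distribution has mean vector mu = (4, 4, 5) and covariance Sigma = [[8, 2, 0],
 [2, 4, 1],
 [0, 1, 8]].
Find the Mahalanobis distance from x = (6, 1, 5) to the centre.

Step 1 — centre the observation: (x - mu) = (2, -3, 0).

Step 2 — invert Sigma (cofactor / det for 3×3, or solve directly):
  Sigma^{-1} = [[0.1435, -0.0741, 0.0093],
 [-0.0741, 0.2963, -0.037],
 [0.0093, -0.037, 0.1296]].

Step 3 — form the quadratic (x - mu)^T · Sigma^{-1} · (x - mu):
  Sigma^{-1} · (x - mu) = (0.5093, -1.037, 0.1296).
  (x - mu)^T · [Sigma^{-1} · (x - mu)] = (2)·(0.5093) + (-3)·(-1.037) + (0)·(0.1296) = 4.1296.

Step 4 — take square root: d = √(4.1296) ≈ 2.0321.

d(x, mu) = √(4.1296) ≈ 2.0321


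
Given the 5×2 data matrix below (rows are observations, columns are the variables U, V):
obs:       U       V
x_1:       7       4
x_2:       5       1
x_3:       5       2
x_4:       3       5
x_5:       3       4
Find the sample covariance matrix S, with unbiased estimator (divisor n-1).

Step 1 — column means:
  mean(U) = (7 + 5 + 5 + 3 + 3) / 5 = 23/5 = 4.6
  mean(V) = (4 + 1 + 2 + 5 + 4) / 5 = 16/5 = 3.2

Step 2 — sample covariance S[i,j] = (1/(n-1)) · Σ_k (x_{k,i} - mean_i) · (x_{k,j} - mean_j), with n-1 = 4.
  S[U,U] = ((2.4)·(2.4) + (0.4)·(0.4) + (0.4)·(0.4) + (-1.6)·(-1.6) + (-1.6)·(-1.6)) / 4 = 11.2/4 = 2.8
  S[U,V] = ((2.4)·(0.8) + (0.4)·(-2.2) + (0.4)·(-1.2) + (-1.6)·(1.8) + (-1.6)·(0.8)) / 4 = -3.6/4 = -0.9
  S[V,V] = ((0.8)·(0.8) + (-2.2)·(-2.2) + (-1.2)·(-1.2) + (1.8)·(1.8) + (0.8)·(0.8)) / 4 = 10.8/4 = 2.7

S is symmetric (S[j,i] = S[i,j]). Assembling:

S = [[2.8, -0.9],
 [-0.9, 2.7]]


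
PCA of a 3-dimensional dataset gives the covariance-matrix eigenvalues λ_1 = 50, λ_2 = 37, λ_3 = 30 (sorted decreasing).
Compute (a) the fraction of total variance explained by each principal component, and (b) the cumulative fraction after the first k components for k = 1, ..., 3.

Step 1 — total variance = trace(Sigma) = Σ λ_i = 50 + 37 + 30 = 117.

Step 2 — fraction explained by component i = λ_i / Σ λ:
  PC1: 50/117 = 0.4274
  PC2: 37/117 = 0.3162
  PC3: 30/117 = 0.2564

Step 3 — cumulative fraction after k components = (λ_1 + ... + λ_k) / Σ λ:
  k = 1: 50/117 = 0.4274
  k = 2: (50 + 37)/117 = 87/117 = 0.7436
  k = 3: (50 + 37 + 30)/117 = 117/117 = 1

Summary (fraction, with percent):

explained: PC1 0.4274 (42.74%), PC2 0.3162 (31.62%), PC3 0.2564 (25.64%);  cumulative: 0.4274, 0.7436, 1


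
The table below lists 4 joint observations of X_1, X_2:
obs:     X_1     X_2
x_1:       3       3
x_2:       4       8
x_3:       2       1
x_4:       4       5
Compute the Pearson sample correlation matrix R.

Step 1 — column means:
  mean(X_1) = (3 + 4 + 2 + 4) / 4 = 13/4 = 3.25
  mean(X_2) = (3 + 8 + 1 + 5) / 4 = 17/4 = 4.25

Step 2 — sample variances and covariances s[i,j] = (1/(n-1)) · Σ_k (x_{k,i} - mean_i) · (x_{k,j} - mean_j), with n-1 = 3:
  s[X_1,X_1] = ((-0.25)·(-0.25) + (0.75)·(0.75) + (-1.25)·(-1.25) + (0.75)·(0.75)) / 3 = 2.75/3 = 0.9167
  s[X_1,X_2] = ((-0.25)·(-1.25) + (0.75)·(3.75) + (-1.25)·(-3.25) + (0.75)·(0.75)) / 3 = 7.75/3 = 2.5833
  s[X_2,X_2] = ((-1.25)·(-1.25) + (3.75)·(3.75) + (-3.25)·(-3.25) + (0.75)·(0.75)) / 3 = 26.75/3 = 8.9167
  Sample standard deviations s_i = √(s[i,i]):
  s(X_1) = √(0.9167) = 0.9574
  s(X_2) = √(8.9167) = 2.9861

Step 3 — r_{ij} = s_{ij} / (s_i · s_j):
  r[X_1,X_1] = 1 (diagonal).
  r[X_1,X_2] = 2.5833 / (0.9574 · 2.9861) = 2.5833 / 2.859 = 0.9036
  r[X_2,X_2] = 1 (diagonal).

R is symmetric with unit diagonal. Assembling:

R = [[1, 0.9036],
 [0.9036, 1]]


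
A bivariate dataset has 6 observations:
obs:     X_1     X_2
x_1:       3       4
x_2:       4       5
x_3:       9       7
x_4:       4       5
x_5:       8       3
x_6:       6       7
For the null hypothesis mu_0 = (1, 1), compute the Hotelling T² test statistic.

Step 1 — sample mean vector:
  mean(X_1) = (3 + 4 + 9 + 4 + 8 + 6) / 6 = 34/6 = 5.6667
  mean(X_2) = (4 + 5 + 7 + 5 + 3 + 7) / 6 = 31/6 = 5.1667
  x̄ = (5.6667, 5.1667),  deviation x̄ - mu_0 = (5.6667, 5.1667) - (1, 1) = (4.6667, 4.1667).

Step 2 — sample covariance matrix, S[i,j] = (1/(n-1)) · Σ_k (x_{k,i} - mean_i) · (x_{k,j} - mean_j), divisor n-1 = 5:
  S[X_1,X_1] = ((-2.6667)·(-2.6667) + (-1.6667)·(-1.6667) + (3.3333)·(3.3333) + (-1.6667)·(-1.6667) + (2.3333)·(2.3333) + (0.3333)·(0.3333)) / 5 = 29.3333/5 = 5.8667
  S[X_1,X_2] = ((-2.6667)·(-1.1667) + (-1.6667)·(-0.1667) + (3.3333)·(1.8333) + (-1.6667)·(-0.1667) + (2.3333)·(-2.1667) + (0.3333)·(1.8333)) / 5 = 5.3333/5 = 1.0667
  S[X_2,X_2] = ((-1.1667)·(-1.1667) + (-0.1667)·(-0.1667) + (1.8333)·(1.8333) + (-0.1667)·(-0.1667) + (-2.1667)·(-2.1667) + (1.8333)·(1.8333)) / 5 = 12.8333/5 = 2.5667
  S = [[5.8667, 1.0667],
 [1.0667, 2.5667]].

Step 3 — invert S. det(S) = 5.8667·2.5667 - (1.0667)² = 13.92.
  S^{-1} = (1/det) · [[d, -b], [-b, a]] = [[0.1844, -0.0766],
 [-0.0766, 0.4215]].

Step 4 — quadratic form (x̄ - mu_0)^T · S^{-1} · (x̄ - mu_0):
  S^{-1} · (x̄ - mu_0) = (0.5412, 1.3985),
  (x̄ - mu_0)^T · [...] = (4.6667)·(0.5412) + (4.1667)·(1.3985) = 8.3525.

Step 5 — scale by n: T² = 6 · 8.3525 = 50.1149.

T² ≈ 50.1149


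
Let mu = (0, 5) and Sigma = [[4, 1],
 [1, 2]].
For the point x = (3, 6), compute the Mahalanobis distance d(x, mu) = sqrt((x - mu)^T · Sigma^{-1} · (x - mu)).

Step 1 — centre the observation: (x - mu) = (3, 1).

Step 2 — invert Sigma. det(Sigma) = 4·2 - (1)² = 7.
  Sigma^{-1} = (1/det) · [[d, -b], [-b, a]] = [[0.2857, -0.1429],
 [-0.1429, 0.5714]].

Step 3 — form the quadratic (x - mu)^T · Sigma^{-1} · (x - mu):
  Sigma^{-1} · (x - mu) = (0.7143, 0.1429).
  (x - mu)^T · [Sigma^{-1} · (x - mu)] = (3)·(0.7143) + (1)·(0.1429) = 2.2857.

Step 4 — take square root: d = √(2.2857) ≈ 1.5119.

d(x, mu) = √(2.2857) ≈ 1.5119


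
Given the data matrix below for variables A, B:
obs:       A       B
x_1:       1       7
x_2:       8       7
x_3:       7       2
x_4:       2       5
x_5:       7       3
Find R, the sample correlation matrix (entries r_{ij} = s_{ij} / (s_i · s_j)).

Step 1 — column means:
  mean(A) = (1 + 8 + 7 + 2 + 7) / 5 = 25/5 = 5
  mean(B) = (7 + 7 + 2 + 5 + 3) / 5 = 24/5 = 4.8

Step 2 — sample variances and covariances s[i,j] = (1/(n-1)) · Σ_k (x_{k,i} - mean_i) · (x_{k,j} - mean_j), with n-1 = 4:
  s[A,A] = ((-4)·(-4) + (3)·(3) + (2)·(2) + (-3)·(-3) + (2)·(2)) / 4 = 42/4 = 10.5
  s[A,B] = ((-4)·(2.2) + (3)·(2.2) + (2)·(-2.8) + (-3)·(0.2) + (2)·(-1.8)) / 4 = -12/4 = -3
  s[B,B] = ((2.2)·(2.2) + (2.2)·(2.2) + (-2.8)·(-2.8) + (0.2)·(0.2) + (-1.8)·(-1.8)) / 4 = 20.8/4 = 5.2
  Sample standard deviations s_i = √(s[i,i]):
  s(A) = √(10.5) = 3.2404
  s(B) = √(5.2) = 2.2804

Step 3 — r_{ij} = s_{ij} / (s_i · s_j):
  r[A,A] = 1 (diagonal).
  r[A,B] = -3 / (3.2404 · 2.2804) = -3 / 7.3892 = -0.406
  r[B,B] = 1 (diagonal).

R is symmetric with unit diagonal. Assembling:

R = [[1, -0.406],
 [-0.406, 1]]


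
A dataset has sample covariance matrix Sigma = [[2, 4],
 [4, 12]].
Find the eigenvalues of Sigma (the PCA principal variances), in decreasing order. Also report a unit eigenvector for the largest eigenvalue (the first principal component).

Step 1 — characteristic polynomial of 2×2 Sigma:
  det(Sigma - λI) = λ² - trace · λ + det = 0.
  trace = 2 + 12 = 14, det = 2·12 - (4)² = 8.
Step 2 — discriminant:
  Δ = trace² - 4·det = 196 - 32 = 164.
Step 3 — eigenvalues:
  λ = (trace ± √Δ)/2 = (14 ± 12.8062)/2,
  λ_1 = 13.4031,  λ_2 = 0.5969.

Step 4 — unit eigenvector for λ_1: solve (Sigma - λ_1 I)v = 0. First row:
  (2 - 13.4031)·v_x + (4)·v_y = 0, i.e. (-11.4031)·v_x + (4)·v_y = 0,
  so v ∝ (b, λ_1 - a) = (4, 11.4031) = u.
  ||u|| = √((4)² + (11.4031)²) = √(146.0312) ≈ 12.0843,
  v_1 = u/||u|| ≈ (0.331, 0.9436) (||v_1|| = 1).

λ_1 = 13.4031,  λ_2 = 0.5969;  v_1 ≈ (0.331, 0.9436)


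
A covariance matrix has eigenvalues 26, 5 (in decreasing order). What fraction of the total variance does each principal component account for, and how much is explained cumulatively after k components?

Step 1 — total variance = trace(Sigma) = Σ λ_i = 26 + 5 = 31.

Step 2 — fraction explained by component i = λ_i / Σ λ:
  PC1: 26/31 = 0.8387
  PC2: 5/31 = 0.1613

Step 3 — cumulative fraction after k components = (λ_1 + ... + λ_k) / Σ λ:
  k = 1: 26/31 = 0.8387
  k = 2: (26 + 5)/31 = 31/31 = 1

Summary (fraction, with percent):

explained: PC1 0.8387 (83.87%), PC2 0.1613 (16.13%);  cumulative: 0.8387, 1


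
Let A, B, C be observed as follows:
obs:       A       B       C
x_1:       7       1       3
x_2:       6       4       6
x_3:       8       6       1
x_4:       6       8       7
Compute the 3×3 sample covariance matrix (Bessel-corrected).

Step 1 — column means:
  mean(A) = (7 + 6 + 8 + 6) / 4 = 27/4 = 6.75
  mean(B) = (1 + 4 + 6 + 8) / 4 = 19/4 = 4.75
  mean(C) = (3 + 6 + 1 + 7) / 4 = 17/4 = 4.25

Step 2 — sample covariance S[i,j] = (1/(n-1)) · Σ_k (x_{k,i} - mean_i) · (x_{k,j} - mean_j), with n-1 = 3.
  S[A,A] = ((0.25)·(0.25) + (-0.75)·(-0.75) + (1.25)·(1.25) + (-0.75)·(-0.75)) / 3 = 2.75/3 = 0.9167
  S[A,B] = ((0.25)·(-3.75) + (-0.75)·(-0.75) + (1.25)·(1.25) + (-0.75)·(3.25)) / 3 = -1.25/3 = -0.4167
  S[A,C] = ((0.25)·(-1.25) + (-0.75)·(1.75) + (1.25)·(-3.25) + (-0.75)·(2.75)) / 3 = -7.75/3 = -2.5833
  S[B,B] = ((-3.75)·(-3.75) + (-0.75)·(-0.75) + (1.25)·(1.25) + (3.25)·(3.25)) / 3 = 26.75/3 = 8.9167
  S[B,C] = ((-3.75)·(-1.25) + (-0.75)·(1.75) + (1.25)·(-3.25) + (3.25)·(2.75)) / 3 = 8.25/3 = 2.75
  S[C,C] = ((-1.25)·(-1.25) + (1.75)·(1.75) + (-3.25)·(-3.25) + (2.75)·(2.75)) / 3 = 22.75/3 = 7.5833

S is symmetric (S[j,i] = S[i,j]). Assembling:

S = [[0.9167, -0.4167, -2.5833],
 [-0.4167, 8.9167, 2.75],
 [-2.5833, 2.75, 7.5833]]


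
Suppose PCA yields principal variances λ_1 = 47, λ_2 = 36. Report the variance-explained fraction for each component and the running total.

Step 1 — total variance = trace(Sigma) = Σ λ_i = 47 + 36 = 83.

Step 2 — fraction explained by component i = λ_i / Σ λ:
  PC1: 47/83 = 0.5663
  PC2: 36/83 = 0.4337

Step 3 — cumulative fraction after k components = (λ_1 + ... + λ_k) / Σ λ:
  k = 1: 47/83 = 0.5663
  k = 2: (47 + 36)/83 = 83/83 = 1

Summary (fraction, with percent):

explained: PC1 0.5663 (56.63%), PC2 0.4337 (43.37%);  cumulative: 0.5663, 1


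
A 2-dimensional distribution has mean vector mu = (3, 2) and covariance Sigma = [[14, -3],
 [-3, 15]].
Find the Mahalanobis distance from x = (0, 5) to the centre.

Step 1 — centre the observation: (x - mu) = (-3, 3).

Step 2 — invert Sigma. det(Sigma) = 14·15 - (-3)² = 201.
  Sigma^{-1} = (1/det) · [[d, -b], [-b, a]] = [[0.0746, 0.0149],
 [0.0149, 0.0697]].

Step 3 — form the quadratic (x - mu)^T · Sigma^{-1} · (x - mu):
  Sigma^{-1} · (x - mu) = (-0.1791, 0.1642).
  (x - mu)^T · [Sigma^{-1} · (x - mu)] = (-3)·(-0.1791) + (3)·(0.1642) = 1.0299.

Step 4 — take square root: d = √(1.0299) ≈ 1.0148.

d(x, mu) = √(1.0299) ≈ 1.0148


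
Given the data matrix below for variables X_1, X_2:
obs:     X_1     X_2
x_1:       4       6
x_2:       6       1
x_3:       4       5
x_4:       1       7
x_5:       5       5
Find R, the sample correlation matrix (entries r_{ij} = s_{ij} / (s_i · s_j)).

Step 1 — column means:
  mean(X_1) = (4 + 6 + 4 + 1 + 5) / 5 = 20/5 = 4
  mean(X_2) = (6 + 1 + 5 + 7 + 5) / 5 = 24/5 = 4.8

Step 2 — sample variances and covariances s[i,j] = (1/(n-1)) · Σ_k (x_{k,i} - mean_i) · (x_{k,j} - mean_j), with n-1 = 4:
  s[X_1,X_1] = ((0)·(0) + (2)·(2) + (0)·(0) + (-3)·(-3) + (1)·(1)) / 4 = 14/4 = 3.5
  s[X_1,X_2] = ((0)·(1.2) + (2)·(-3.8) + (0)·(0.2) + (-3)·(2.2) + (1)·(0.2)) / 4 = -14/4 = -3.5
  s[X_2,X_2] = ((1.2)·(1.2) + (-3.8)·(-3.8) + (0.2)·(0.2) + (2.2)·(2.2) + (0.2)·(0.2)) / 4 = 20.8/4 = 5.2
  Sample standard deviations s_i = √(s[i,i]):
  s(X_1) = √(3.5) = 1.8708
  s(X_2) = √(5.2) = 2.2804

Step 3 — r_{ij} = s_{ij} / (s_i · s_j):
  r[X_1,X_1] = 1 (diagonal).
  r[X_1,X_2] = -3.5 / (1.8708 · 2.2804) = -3.5 / 4.2661 = -0.8204
  r[X_2,X_2] = 1 (diagonal).

R is symmetric with unit diagonal. Assembling:

R = [[1, -0.8204],
 [-0.8204, 1]]


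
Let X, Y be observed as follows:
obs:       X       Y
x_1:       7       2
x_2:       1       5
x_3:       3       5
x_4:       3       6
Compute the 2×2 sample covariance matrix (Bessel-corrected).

Step 1 — column means:
  mean(X) = (7 + 1 + 3 + 3) / 4 = 14/4 = 3.5
  mean(Y) = (2 + 5 + 5 + 6) / 4 = 18/4 = 4.5

Step 2 — sample covariance S[i,j] = (1/(n-1)) · Σ_k (x_{k,i} - mean_i) · (x_{k,j} - mean_j), with n-1 = 3.
  S[X,X] = ((3.5)·(3.5) + (-2.5)·(-2.5) + (-0.5)·(-0.5) + (-0.5)·(-0.5)) / 3 = 19/3 = 6.3333
  S[X,Y] = ((3.5)·(-2.5) + (-2.5)·(0.5) + (-0.5)·(0.5) + (-0.5)·(1.5)) / 3 = -11/3 = -3.6667
  S[Y,Y] = ((-2.5)·(-2.5) + (0.5)·(0.5) + (0.5)·(0.5) + (1.5)·(1.5)) / 3 = 9/3 = 3

S is symmetric (S[j,i] = S[i,j]). Assembling:

S = [[6.3333, -3.6667],
 [-3.6667, 3]]


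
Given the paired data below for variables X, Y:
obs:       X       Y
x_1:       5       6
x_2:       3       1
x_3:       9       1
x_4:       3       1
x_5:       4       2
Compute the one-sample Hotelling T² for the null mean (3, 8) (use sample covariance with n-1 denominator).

Step 1 — sample mean vector:
  mean(X) = (5 + 3 + 9 + 3 + 4) / 5 = 24/5 = 4.8
  mean(Y) = (6 + 1 + 1 + 1 + 2) / 5 = 11/5 = 2.2
  x̄ = (4.8, 2.2),  deviation x̄ - mu_0 = (4.8, 2.2) - (3, 8) = (1.8, -5.8).

Step 2 — sample covariance matrix, S[i,j] = (1/(n-1)) · Σ_k (x_{k,i} - mean_i) · (x_{k,j} - mean_j), divisor n-1 = 4:
  S[X,X] = ((0.2)·(0.2) + (-1.8)·(-1.8) + (4.2)·(4.2) + (-1.8)·(-1.8) + (-0.8)·(-0.8)) / 4 = 24.8/4 = 6.2
  S[X,Y] = ((0.2)·(3.8) + (-1.8)·(-1.2) + (4.2)·(-1.2) + (-1.8)·(-1.2) + (-0.8)·(-0.2)) / 4 = 0.2/4 = 0.05
  S[Y,Y] = ((3.8)·(3.8) + (-1.2)·(-1.2) + (-1.2)·(-1.2) + (-1.2)·(-1.2) + (-0.2)·(-0.2)) / 4 = 18.8/4 = 4.7
  S = [[6.2, 0.05],
 [0.05, 4.7]].

Step 3 — invert S. det(S) = 6.2·4.7 - (0.05)² = 29.1375.
  S^{-1} = (1/det) · [[d, -b], [-b, a]] = [[0.1613, -0.0017],
 [-0.0017, 0.2128]].

Step 4 — quadratic form (x̄ - mu_0)^T · S^{-1} · (x̄ - mu_0):
  S^{-1} · (x̄ - mu_0) = (0.3003, -1.2372),
  (x̄ - mu_0)^T · [...] = (1.8)·(0.3003) + (-5.8)·(-1.2372) = 7.7165.

Step 5 — scale by n: T² = 5 · 7.7165 = 38.5826.

T² ≈ 38.5826


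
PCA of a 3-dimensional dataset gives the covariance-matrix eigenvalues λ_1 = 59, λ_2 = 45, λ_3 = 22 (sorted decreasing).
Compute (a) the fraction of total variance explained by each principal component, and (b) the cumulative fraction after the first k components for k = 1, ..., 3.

Step 1 — total variance = trace(Sigma) = Σ λ_i = 59 + 45 + 22 = 126.

Step 2 — fraction explained by component i = λ_i / Σ λ:
  PC1: 59/126 = 0.4683
  PC2: 45/126 = 0.3571
  PC3: 22/126 = 0.1746

Step 3 — cumulative fraction after k components = (λ_1 + ... + λ_k) / Σ λ:
  k = 1: 59/126 = 0.4683
  k = 2: (59 + 45)/126 = 104/126 = 0.8254
  k = 3: (59 + 45 + 22)/126 = 126/126 = 1

Summary (fraction, with percent):

explained: PC1 0.4683 (46.83%), PC2 0.3571 (35.71%), PC3 0.1746 (17.46%);  cumulative: 0.4683, 0.8254, 1


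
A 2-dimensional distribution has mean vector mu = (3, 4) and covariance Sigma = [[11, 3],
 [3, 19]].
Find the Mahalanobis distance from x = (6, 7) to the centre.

Step 1 — centre the observation: (x - mu) = (3, 3).

Step 2 — invert Sigma. det(Sigma) = 11·19 - (3)² = 200.
  Sigma^{-1} = (1/det) · [[d, -b], [-b, a]] = [[0.095, -0.015],
 [-0.015, 0.055]].

Step 3 — form the quadratic (x - mu)^T · Sigma^{-1} · (x - mu):
  Sigma^{-1} · (x - mu) = (0.24, 0.12).
  (x - mu)^T · [Sigma^{-1} · (x - mu)] = (3)·(0.24) + (3)·(0.12) = 1.08.

Step 4 — take square root: d = √(1.08) ≈ 1.0392.

d(x, mu) = √(1.08) ≈ 1.0392


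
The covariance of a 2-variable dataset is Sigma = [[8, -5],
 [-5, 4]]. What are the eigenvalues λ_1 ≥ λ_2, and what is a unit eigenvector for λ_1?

Step 1 — characteristic polynomial of 2×2 Sigma:
  det(Sigma - λI) = λ² - trace · λ + det = 0.
  trace = 8 + 4 = 12, det = 8·4 - (-5)² = 7.
Step 2 — discriminant:
  Δ = trace² - 4·det = 144 - 28 = 116.
Step 3 — eigenvalues:
  λ = (trace ± √Δ)/2 = (12 ± 10.7703)/2,
  λ_1 = 11.3852,  λ_2 = 0.6148.

Step 4 — unit eigenvector for λ_1: solve (Sigma - λ_1 I)v = 0. First row:
  (8 - 11.3852)·v_x + (-5)·v_y = 0, i.e. (-3.3852)·v_x + (-5)·v_y = 0,
  so v ∝ (b, λ_1 - a) = (-5, 3.3852); multiply by -1 so the first entry is positive: u = (5, -3.3852).
  ||u|| = √((5)² + (-3.3852)²) = √(36.4593) ≈ 6.0382,
  v_1 = u/||u|| ≈ (0.8281, -0.5606) (||v_1|| = 1).

λ_1 = 11.3852,  λ_2 = 0.6148;  v_1 ≈ (0.8281, -0.5606)


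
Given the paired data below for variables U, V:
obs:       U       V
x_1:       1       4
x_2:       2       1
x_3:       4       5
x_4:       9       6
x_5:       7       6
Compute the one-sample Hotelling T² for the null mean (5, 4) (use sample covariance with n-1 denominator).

Step 1 — sample mean vector:
  mean(U) = (1 + 2 + 4 + 9 + 7) / 5 = 23/5 = 4.6
  mean(V) = (4 + 1 + 5 + 6 + 6) / 5 = 22/5 = 4.4
  x̄ = (4.6, 4.4),  deviation x̄ - mu_0 = (4.6, 4.4) - (5, 4) = (-0.4, 0.4).

Step 2 — sample covariance matrix, S[i,j] = (1/(n-1)) · Σ_k (x_{k,i} - mean_i) · (x_{k,j} - mean_j), divisor n-1 = 4:
  S[U,U] = ((-3.6)·(-3.6) + (-2.6)·(-2.6) + (-0.6)·(-0.6) + (4.4)·(4.4) + (2.4)·(2.4)) / 4 = 45.2/4 = 11.3
  S[U,V] = ((-3.6)·(-0.4) + (-2.6)·(-3.4) + (-0.6)·(0.6) + (4.4)·(1.6) + (2.4)·(1.6)) / 4 = 20.8/4 = 5.2
  S[V,V] = ((-0.4)·(-0.4) + (-3.4)·(-3.4) + (0.6)·(0.6) + (1.6)·(1.6) + (1.6)·(1.6)) / 4 = 17.2/4 = 4.3
  S = [[11.3, 5.2],
 [5.2, 4.3]].

Step 3 — invert S. det(S) = 11.3·4.3 - (5.2)² = 21.55.
  S^{-1} = (1/det) · [[d, -b], [-b, a]] = [[0.1995, -0.2413],
 [-0.2413, 0.5244]].

Step 4 — quadratic form (x̄ - mu_0)^T · S^{-1} · (x̄ - mu_0):
  S^{-1} · (x̄ - mu_0) = (-0.1763, 0.3063),
  (x̄ - mu_0)^T · [...] = (-0.4)·(-0.1763) + (0.4)·(0.3063) = 0.193.

Step 5 — scale by n: T² = 5 · 0.193 = 0.9652.

T² ≈ 0.9652


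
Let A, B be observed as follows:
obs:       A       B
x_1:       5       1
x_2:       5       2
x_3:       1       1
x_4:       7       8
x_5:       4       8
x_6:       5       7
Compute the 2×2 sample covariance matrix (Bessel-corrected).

Step 1 — column means:
  mean(A) = (5 + 5 + 1 + 7 + 4 + 5) / 6 = 27/6 = 4.5
  mean(B) = (1 + 2 + 1 + 8 + 8 + 7) / 6 = 27/6 = 4.5

Step 2 — sample covariance S[i,j] = (1/(n-1)) · Σ_k (x_{k,i} - mean_i) · (x_{k,j} - mean_j), with n-1 = 5.
  S[A,A] = ((0.5)·(0.5) + (0.5)·(0.5) + (-3.5)·(-3.5) + (2.5)·(2.5) + (-0.5)·(-0.5) + (0.5)·(0.5)) / 5 = 19.5/5 = 3.9
  S[A,B] = ((0.5)·(-3.5) + (0.5)·(-2.5) + (-3.5)·(-3.5) + (2.5)·(3.5) + (-0.5)·(3.5) + (0.5)·(2.5)) / 5 = 17.5/5 = 3.5
  S[B,B] = ((-3.5)·(-3.5) + (-2.5)·(-2.5) + (-3.5)·(-3.5) + (3.5)·(3.5) + (3.5)·(3.5) + (2.5)·(2.5)) / 5 = 61.5/5 = 12.3

S is symmetric (S[j,i] = S[i,j]). Assembling:

S = [[3.9, 3.5],
 [3.5, 12.3]]


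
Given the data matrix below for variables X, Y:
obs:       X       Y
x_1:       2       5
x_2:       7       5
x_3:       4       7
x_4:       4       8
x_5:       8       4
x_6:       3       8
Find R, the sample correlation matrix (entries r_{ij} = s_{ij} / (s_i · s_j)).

Step 1 — column means:
  mean(X) = (2 + 7 + 4 + 4 + 8 + 3) / 6 = 28/6 = 4.6667
  mean(Y) = (5 + 5 + 7 + 8 + 4 + 8) / 6 = 37/6 = 6.1667

Step 2 — sample variances and covariances s[i,j] = (1/(n-1)) · Σ_k (x_{k,i} - mean_i) · (x_{k,j} - mean_j), with n-1 = 5:
  s[X,X] = ((-2.6667)·(-2.6667) + (2.3333)·(2.3333) + (-0.6667)·(-0.6667) + (-0.6667)·(-0.6667) + (3.3333)·(3.3333) + (-1.6667)·(-1.6667)) / 5 = 27.3333/5 = 5.4667
  s[X,Y] = ((-2.6667)·(-1.1667) + (2.3333)·(-1.1667) + (-0.6667)·(0.8333) + (-0.6667)·(1.8333) + (3.3333)·(-2.1667) + (-1.6667)·(1.8333)) / 5 = -11.6667/5 = -2.3333
  s[Y,Y] = ((-1.1667)·(-1.1667) + (-1.1667)·(-1.1667) + (0.8333)·(0.8333) + (1.8333)·(1.8333) + (-2.1667)·(-2.1667) + (1.8333)·(1.8333)) / 5 = 14.8333/5 = 2.9667
  Sample standard deviations s_i = √(s[i,i]):
  s(X) = √(5.4667) = 2.3381
  s(Y) = √(2.9667) = 1.7224

Step 3 — r_{ij} = s_{ij} / (s_i · s_j):
  r[X,X] = 1 (diagonal).
  r[X,Y] = -2.3333 / (2.3381 · 1.7224) = -2.3333 / 4.0271 = -0.5794
  r[Y,Y] = 1 (diagonal).

R is symmetric with unit diagonal. Assembling:

R = [[1, -0.5794],
 [-0.5794, 1]]


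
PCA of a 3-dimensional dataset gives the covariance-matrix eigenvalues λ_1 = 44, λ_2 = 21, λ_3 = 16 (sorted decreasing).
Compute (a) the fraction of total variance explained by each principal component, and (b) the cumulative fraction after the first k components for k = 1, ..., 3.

Step 1 — total variance = trace(Sigma) = Σ λ_i = 44 + 21 + 16 = 81.

Step 2 — fraction explained by component i = λ_i / Σ λ:
  PC1: 44/81 = 0.5432
  PC2: 21/81 = 0.2593
  PC3: 16/81 = 0.1975

Step 3 — cumulative fraction after k components = (λ_1 + ... + λ_k) / Σ λ:
  k = 1: 44/81 = 0.5432
  k = 2: (44 + 21)/81 = 65/81 = 0.8025
  k = 3: (44 + 21 + 16)/81 = 81/81 = 1

Summary (fraction, with percent):

explained: PC1 0.5432 (54.32%), PC2 0.2593 (25.93%), PC3 0.1975 (19.75%);  cumulative: 0.5432, 0.8025, 1


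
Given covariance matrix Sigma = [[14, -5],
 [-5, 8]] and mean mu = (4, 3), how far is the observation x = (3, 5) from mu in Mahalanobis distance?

Step 1 — centre the observation: (x - mu) = (-1, 2).

Step 2 — invert Sigma. det(Sigma) = 14·8 - (-5)² = 87.
  Sigma^{-1} = (1/det) · [[d, -b], [-b, a]] = [[0.092, 0.0575],
 [0.0575, 0.1609]].

Step 3 — form the quadratic (x - mu)^T · Sigma^{-1} · (x - mu):
  Sigma^{-1} · (x - mu) = (0.023, 0.2644).
  (x - mu)^T · [Sigma^{-1} · (x - mu)] = (-1)·(0.023) + (2)·(0.2644) = 0.5057.

Step 4 — take square root: d = √(0.5057) ≈ 0.7112.

d(x, mu) = √(0.5057) ≈ 0.7112


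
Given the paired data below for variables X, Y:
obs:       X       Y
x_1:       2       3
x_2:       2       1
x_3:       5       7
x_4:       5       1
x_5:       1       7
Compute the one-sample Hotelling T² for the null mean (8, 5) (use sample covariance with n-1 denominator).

Step 1 — sample mean vector:
  mean(X) = (2 + 2 + 5 + 5 + 1) / 5 = 15/5 = 3
  mean(Y) = (3 + 1 + 7 + 1 + 7) / 5 = 19/5 = 3.8
  x̄ = (3, 3.8),  deviation x̄ - mu_0 = (3, 3.8) - (8, 5) = (-5, -1.2).

Step 2 — sample covariance matrix, S[i,j] = (1/(n-1)) · Σ_k (x_{k,i} - mean_i) · (x_{k,j} - mean_j), divisor n-1 = 4:
  S[X,X] = ((-1)·(-1) + (-1)·(-1) + (2)·(2) + (2)·(2) + (-2)·(-2)) / 4 = 14/4 = 3.5
  S[X,Y] = ((-1)·(-0.8) + (-1)·(-2.8) + (2)·(3.2) + (2)·(-2.8) + (-2)·(3.2)) / 4 = -2/4 = -0.5
  S[Y,Y] = ((-0.8)·(-0.8) + (-2.8)·(-2.8) + (3.2)·(3.2) + (-2.8)·(-2.8) + (3.2)·(3.2)) / 4 = 36.8/4 = 9.2
  S = [[3.5, -0.5],
 [-0.5, 9.2]].

Step 3 — invert S. det(S) = 3.5·9.2 - (-0.5)² = 31.95.
  S^{-1} = (1/det) · [[d, -b], [-b, a]] = [[0.2879, 0.0156],
 [0.0156, 0.1095]].

Step 4 — quadratic form (x̄ - mu_0)^T · S^{-1} · (x̄ - mu_0):
  S^{-1} · (x̄ - mu_0) = (-1.4585, -0.2097),
  (x̄ - mu_0)^T · [...] = (-5)·(-1.4585) + (-1.2)·(-0.2097) = 7.5443.

Step 5 — scale by n: T² = 5 · 7.5443 = 37.7214.

T² ≈ 37.7214


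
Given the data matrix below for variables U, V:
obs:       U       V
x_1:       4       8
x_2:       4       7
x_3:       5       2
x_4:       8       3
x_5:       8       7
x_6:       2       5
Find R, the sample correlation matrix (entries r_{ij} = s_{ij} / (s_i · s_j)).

Step 1 — column means:
  mean(U) = (4 + 4 + 5 + 8 + 8 + 2) / 6 = 31/6 = 5.1667
  mean(V) = (8 + 7 + 2 + 3 + 7 + 5) / 6 = 32/6 = 5.3333

Step 2 — sample variances and covariances s[i,j] = (1/(n-1)) · Σ_k (x_{k,i} - mean_i) · (x_{k,j} - mean_j), with n-1 = 5:
  s[U,U] = ((-1.1667)·(-1.1667) + (-1.1667)·(-1.1667) + (-0.1667)·(-0.1667) + (2.8333)·(2.8333) + (2.8333)·(2.8333) + (-3.1667)·(-3.1667)) / 5 = 28.8333/5 = 5.7667
  s[U,V] = ((-1.1667)·(2.6667) + (-1.1667)·(1.6667) + (-0.1667)·(-3.3333) + (2.8333)·(-2.3333) + (2.8333)·(1.6667) + (-3.1667)·(-0.3333)) / 5 = -5.3333/5 = -1.0667
  s[V,V] = ((2.6667)·(2.6667) + (1.6667)·(1.6667) + (-3.3333)·(-3.3333) + (-2.3333)·(-2.3333) + (1.6667)·(1.6667) + (-0.3333)·(-0.3333)) / 5 = 29.3333/5 = 5.8667
  Sample standard deviations s_i = √(s[i,i]):
  s(U) = √(5.7667) = 2.4014
  s(V) = √(5.8667) = 2.4221

Step 3 — r_{ij} = s_{ij} / (s_i · s_j):
  r[U,U] = 1 (diagonal).
  r[U,V] = -1.0667 / (2.4014 · 2.4221) = -1.0667 / 5.8165 = -0.1834
  r[V,V] = 1 (diagonal).

R is symmetric with unit diagonal. Assembling:

R = [[1, -0.1834],
 [-0.1834, 1]]


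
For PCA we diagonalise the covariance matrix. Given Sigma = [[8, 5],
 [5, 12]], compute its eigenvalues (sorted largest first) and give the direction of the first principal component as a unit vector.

Step 1 — characteristic polynomial of 2×2 Sigma:
  det(Sigma - λI) = λ² - trace · λ + det = 0.
  trace = 8 + 12 = 20, det = 8·12 - (5)² = 71.
Step 2 — discriminant:
  Δ = trace² - 4·det = 400 - 284 = 116.
Step 3 — eigenvalues:
  λ = (trace ± √Δ)/2 = (20 ± 10.7703)/2,
  λ_1 = 15.3852,  λ_2 = 4.6148.

Step 4 — unit eigenvector for λ_1: solve (Sigma - λ_1 I)v = 0. First row:
  (8 - 15.3852)·v_x + (5)·v_y = 0, i.e. (-7.3852)·v_x + (5)·v_y = 0,
  so v ∝ (b, λ_1 - a) = (5, 7.3852) = u.
  ||u|| = √((5)² + (7.3852)²) = √(79.5407) ≈ 8.9186,
  v_1 = u/||u|| ≈ (0.5606, 0.8281) (||v_1|| = 1).

λ_1 = 15.3852,  λ_2 = 4.6148;  v_1 ≈ (0.5606, 0.8281)


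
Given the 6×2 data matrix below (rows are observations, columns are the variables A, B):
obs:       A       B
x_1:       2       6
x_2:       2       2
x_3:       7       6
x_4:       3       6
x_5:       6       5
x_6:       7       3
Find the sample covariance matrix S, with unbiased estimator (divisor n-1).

Step 1 — column means:
  mean(A) = (2 + 2 + 7 + 3 + 6 + 7) / 6 = 27/6 = 4.5
  mean(B) = (6 + 2 + 6 + 6 + 5 + 3) / 6 = 28/6 = 4.6667

Step 2 — sample covariance S[i,j] = (1/(n-1)) · Σ_k (x_{k,i} - mean_i) · (x_{k,j} - mean_j), with n-1 = 5.
  S[A,A] = ((-2.5)·(-2.5) + (-2.5)·(-2.5) + (2.5)·(2.5) + (-1.5)·(-1.5) + (1.5)·(1.5) + (2.5)·(2.5)) / 5 = 29.5/5 = 5.9
  S[A,B] = ((-2.5)·(1.3333) + (-2.5)·(-2.6667) + (2.5)·(1.3333) + (-1.5)·(1.3333) + (1.5)·(0.3333) + (2.5)·(-1.6667)) / 5 = 1/5 = 0.2
  S[B,B] = ((1.3333)·(1.3333) + (-2.6667)·(-2.6667) + (1.3333)·(1.3333) + (1.3333)·(1.3333) + (0.3333)·(0.3333) + (-1.6667)·(-1.6667)) / 5 = 15.3333/5 = 3.0667

S is symmetric (S[j,i] = S[i,j]). Assembling:

S = [[5.9, 0.2],
 [0.2, 3.0667]]


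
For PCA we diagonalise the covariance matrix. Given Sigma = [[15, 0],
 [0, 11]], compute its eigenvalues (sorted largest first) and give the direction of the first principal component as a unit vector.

Step 1 — characteristic polynomial of 2×2 Sigma:
  det(Sigma - λI) = λ² - trace · λ + det = 0.
  trace = 15 + 11 = 26, det = 15·11 - (0)² = 165.
Step 2 — discriminant:
  Δ = trace² - 4·det = 676 - 660 = 16.
Step 3 — eigenvalues:
  λ = (trace ± √Δ)/2 = (26 ± 4)/2,
  λ_1 = 15,  λ_2 = 11.

Step 4 — unit eigenvector for λ_1: Sigma is diagonal, so its eigenvectors are the coordinate axes. λ_1 = 15 is the diagonal entry on the first coordinate axis, hence
  v_1 = (1, 0) (||v_1|| = 1).

λ_1 = 15,  λ_2 = 11;  v_1 ≈ (1, 0)


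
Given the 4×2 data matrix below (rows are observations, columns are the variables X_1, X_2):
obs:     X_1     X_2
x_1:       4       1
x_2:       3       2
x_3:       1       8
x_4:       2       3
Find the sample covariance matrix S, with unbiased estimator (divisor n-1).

Step 1 — column means:
  mean(X_1) = (4 + 3 + 1 + 2) / 4 = 10/4 = 2.5
  mean(X_2) = (1 + 2 + 8 + 3) / 4 = 14/4 = 3.5

Step 2 — sample covariance S[i,j] = (1/(n-1)) · Σ_k (x_{k,i} - mean_i) · (x_{k,j} - mean_j), with n-1 = 3.
  S[X_1,X_1] = ((1.5)·(1.5) + (0.5)·(0.5) + (-1.5)·(-1.5) + (-0.5)·(-0.5)) / 3 = 5/3 = 1.6667
  S[X_1,X_2] = ((1.5)·(-2.5) + (0.5)·(-1.5) + (-1.5)·(4.5) + (-0.5)·(-0.5)) / 3 = -11/3 = -3.6667
  S[X_2,X_2] = ((-2.5)·(-2.5) + (-1.5)·(-1.5) + (4.5)·(4.5) + (-0.5)·(-0.5)) / 3 = 29/3 = 9.6667

S is symmetric (S[j,i] = S[i,j]). Assembling:

S = [[1.6667, -3.6667],
 [-3.6667, 9.6667]]


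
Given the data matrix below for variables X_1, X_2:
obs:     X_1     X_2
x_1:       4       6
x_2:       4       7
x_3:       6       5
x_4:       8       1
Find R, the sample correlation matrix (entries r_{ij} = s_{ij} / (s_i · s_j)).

Step 1 — column means:
  mean(X_1) = (4 + 4 + 6 + 8) / 4 = 22/4 = 5.5
  mean(X_2) = (6 + 7 + 5 + 1) / 4 = 19/4 = 4.75

Step 2 — sample variances and covariances s[i,j] = (1/(n-1)) · Σ_k (x_{k,i} - mean_i) · (x_{k,j} - mean_j), with n-1 = 3:
  s[X_1,X_1] = ((-1.5)·(-1.5) + (-1.5)·(-1.5) + (0.5)·(0.5) + (2.5)·(2.5)) / 3 = 11/3 = 3.6667
  s[X_1,X_2] = ((-1.5)·(1.25) + (-1.5)·(2.25) + (0.5)·(0.25) + (2.5)·(-3.75)) / 3 = -14.5/3 = -4.8333
  s[X_2,X_2] = ((1.25)·(1.25) + (2.25)·(2.25) + (0.25)·(0.25) + (-3.75)·(-3.75)) / 3 = 20.75/3 = 6.9167
  Sample standard deviations s_i = √(s[i,i]):
  s(X_1) = √(3.6667) = 1.9149
  s(X_2) = √(6.9167) = 2.63

Step 3 — r_{ij} = s_{ij} / (s_i · s_j):
  r[X_1,X_1] = 1 (diagonal).
  r[X_1,X_2] = -4.8333 / (1.9149 · 2.63) = -4.8333 / 5.036 = -0.9598
  r[X_2,X_2] = 1 (diagonal).

R is symmetric with unit diagonal. Assembling:

R = [[1, -0.9598],
 [-0.9598, 1]]


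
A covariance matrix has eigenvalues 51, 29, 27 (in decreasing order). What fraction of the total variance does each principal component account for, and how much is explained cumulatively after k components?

Step 1 — total variance = trace(Sigma) = Σ λ_i = 51 + 29 + 27 = 107.

Step 2 — fraction explained by component i = λ_i / Σ λ:
  PC1: 51/107 = 0.4766
  PC2: 29/107 = 0.271
  PC3: 27/107 = 0.2523

Step 3 — cumulative fraction after k components = (λ_1 + ... + λ_k) / Σ λ:
  k = 1: 51/107 = 0.4766
  k = 2: (51 + 29)/107 = 80/107 = 0.7477
  k = 3: (51 + 29 + 27)/107 = 107/107 = 1

Summary (fraction, with percent):

explained: PC1 0.4766 (47.66%), PC2 0.271 (27.1%), PC3 0.2523 (25.23%);  cumulative: 0.4766, 0.7477, 1


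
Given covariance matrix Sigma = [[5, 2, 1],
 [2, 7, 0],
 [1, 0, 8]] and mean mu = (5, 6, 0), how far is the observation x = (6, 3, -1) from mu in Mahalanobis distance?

Step 1 — centre the observation: (x - mu) = (1, -3, -1).

Step 2 — invert Sigma (cofactor / det for 3×3, or solve directly):
  Sigma^{-1} = [[0.2324, -0.0664, -0.029],
 [-0.0664, 0.1618, 0.0083],
 [-0.029, 0.0083, 0.1286]].

Step 3 — form the quadratic (x - mu)^T · Sigma^{-1} · (x - mu):
  Sigma^{-1} · (x - mu) = (0.4606, -0.5602, -0.1826).
  (x - mu)^T · [Sigma^{-1} · (x - mu)] = (1)·(0.4606) + (-3)·(-0.5602) + (-1)·(-0.1826) = 2.3237.

Step 4 — take square root: d = √(2.3237) ≈ 1.5244.

d(x, mu) = √(2.3237) ≈ 1.5244


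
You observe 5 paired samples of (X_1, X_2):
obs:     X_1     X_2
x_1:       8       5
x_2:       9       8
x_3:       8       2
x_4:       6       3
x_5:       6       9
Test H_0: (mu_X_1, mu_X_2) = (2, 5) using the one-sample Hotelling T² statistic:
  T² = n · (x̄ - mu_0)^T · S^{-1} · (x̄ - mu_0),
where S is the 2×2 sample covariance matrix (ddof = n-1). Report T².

Step 1 — sample mean vector:
  mean(X_1) = (8 + 9 + 8 + 6 + 6) / 5 = 37/5 = 7.4
  mean(X_2) = (5 + 8 + 2 + 3 + 9) / 5 = 27/5 = 5.4
  x̄ = (7.4, 5.4),  deviation x̄ - mu_0 = (7.4, 5.4) - (2, 5) = (5.4, 0.4).

Step 2 — sample covariance matrix, S[i,j] = (1/(n-1)) · Σ_k (x_{k,i} - mean_i) · (x_{k,j} - mean_j), divisor n-1 = 4:
  S[X_1,X_1] = ((0.6)·(0.6) + (1.6)·(1.6) + (0.6)·(0.6) + (-1.4)·(-1.4) + (-1.4)·(-1.4)) / 4 = 7.2/4 = 1.8
  S[X_1,X_2] = ((0.6)·(-0.4) + (1.6)·(2.6) + (0.6)·(-3.4) + (-1.4)·(-2.4) + (-1.4)·(3.6)) / 4 = 0.2/4 = 0.05
  S[X_2,X_2] = ((-0.4)·(-0.4) + (2.6)·(2.6) + (-3.4)·(-3.4) + (-2.4)·(-2.4) + (3.6)·(3.6)) / 4 = 37.2/4 = 9.3
  S = [[1.8, 0.05],
 [0.05, 9.3]].

Step 3 — invert S. det(S) = 1.8·9.3 - (0.05)² = 16.7375.
  S^{-1} = (1/det) · [[d, -b], [-b, a]] = [[0.5556, -0.003],
 [-0.003, 0.1075]].

Step 4 — quadratic form (x̄ - mu_0)^T · S^{-1} · (x̄ - mu_0):
  S^{-1} · (x̄ - mu_0) = (2.9993, 0.0269),
  (x̄ - mu_0)^T · [...] = (5.4)·(2.9993) + (0.4)·(0.0269) = 16.2067.

Step 5 — scale by n: T² = 5 · 16.2067 = 81.0336.

T² ≈ 81.0336


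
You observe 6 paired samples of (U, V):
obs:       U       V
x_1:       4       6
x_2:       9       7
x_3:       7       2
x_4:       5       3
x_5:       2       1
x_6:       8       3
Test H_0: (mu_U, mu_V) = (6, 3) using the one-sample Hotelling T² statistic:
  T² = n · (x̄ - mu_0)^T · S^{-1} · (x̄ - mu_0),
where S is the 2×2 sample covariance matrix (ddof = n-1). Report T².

Step 1 — sample mean vector:
  mean(U) = (4 + 9 + 7 + 5 + 2 + 8) / 6 = 35/6 = 5.8333
  mean(V) = (6 + 7 + 2 + 3 + 1 + 3) / 6 = 22/6 = 3.6667
  x̄ = (5.8333, 3.6667),  deviation x̄ - mu_0 = (5.8333, 3.6667) - (6, 3) = (-0.1667, 0.6667).

Step 2 — sample covariance matrix, S[i,j] = (1/(n-1)) · Σ_k (x_{k,i} - mean_i) · (x_{k,j} - mean_j), divisor n-1 = 5:
  S[U,U] = ((-1.8333)·(-1.8333) + (3.1667)·(3.1667) + (1.1667)·(1.1667) + (-0.8333)·(-0.8333) + (-3.8333)·(-3.8333) + (2.1667)·(2.1667)) / 5 = 34.8333/5 = 6.9667
  S[U,V] = ((-1.8333)·(2.3333) + (3.1667)·(3.3333) + (1.1667)·(-1.6667) + (-0.8333)·(-0.6667) + (-3.8333)·(-2.6667) + (2.1667)·(-0.6667)) / 5 = 13.6667/5 = 2.7333
  S[V,V] = ((2.3333)·(2.3333) + (3.3333)·(3.3333) + (-1.6667)·(-1.6667) + (-0.6667)·(-0.6667) + (-2.6667)·(-2.6667) + (-0.6667)·(-0.6667)) / 5 = 27.3333/5 = 5.4667
  S = [[6.9667, 2.7333],
 [2.7333, 5.4667]].

Step 3 — invert S. det(S) = 6.9667·5.4667 - (2.7333)² = 30.6133.
  S^{-1} = (1/det) · [[d, -b], [-b, a]] = [[0.1786, -0.0893],
 [-0.0893, 0.2276]].

Step 4 — quadratic form (x̄ - mu_0)^T · S^{-1} · (x̄ - mu_0):
  S^{-1} · (x̄ - mu_0) = (-0.0893, 0.1666),
  (x̄ - mu_0)^T · [...] = (-0.1667)·(-0.0893) + (0.6667)·(0.1666) = 0.1259.

Step 5 — scale by n: T² = 6 · 0.1259 = 0.7557.

T² ≈ 0.7557


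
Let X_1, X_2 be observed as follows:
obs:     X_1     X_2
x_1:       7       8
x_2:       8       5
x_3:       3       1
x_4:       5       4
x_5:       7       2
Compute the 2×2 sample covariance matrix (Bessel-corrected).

Step 1 — column means:
  mean(X_1) = (7 + 8 + 3 + 5 + 7) / 5 = 30/5 = 6
  mean(X_2) = (8 + 5 + 1 + 4 + 2) / 5 = 20/5 = 4

Step 2 — sample covariance S[i,j] = (1/(n-1)) · Σ_k (x_{k,i} - mean_i) · (x_{k,j} - mean_j), with n-1 = 4.
  S[X_1,X_1] = ((1)·(1) + (2)·(2) + (-3)·(-3) + (-1)·(-1) + (1)·(1)) / 4 = 16/4 = 4
  S[X_1,X_2] = ((1)·(4) + (2)·(1) + (-3)·(-3) + (-1)·(0) + (1)·(-2)) / 4 = 13/4 = 3.25
  S[X_2,X_2] = ((4)·(4) + (1)·(1) + (-3)·(-3) + (0)·(0) + (-2)·(-2)) / 4 = 30/4 = 7.5

S is symmetric (S[j,i] = S[i,j]). Assembling:

S = [[4, 3.25],
 [3.25, 7.5]]


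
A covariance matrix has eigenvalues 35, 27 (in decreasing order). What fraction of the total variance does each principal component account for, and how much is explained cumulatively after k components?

Step 1 — total variance = trace(Sigma) = Σ λ_i = 35 + 27 = 62.

Step 2 — fraction explained by component i = λ_i / Σ λ:
  PC1: 35/62 = 0.5645
  PC2: 27/62 = 0.4355

Step 3 — cumulative fraction after k components = (λ_1 + ... + λ_k) / Σ λ:
  k = 1: 35/62 = 0.5645
  k = 2: (35 + 27)/62 = 62/62 = 1

Summary (fraction, with percent):

explained: PC1 0.5645 (56.45%), PC2 0.4355 (43.55%);  cumulative: 0.5645, 1


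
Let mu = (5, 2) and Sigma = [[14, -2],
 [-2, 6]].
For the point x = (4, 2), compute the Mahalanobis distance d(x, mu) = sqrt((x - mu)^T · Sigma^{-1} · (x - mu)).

Step 1 — centre the observation: (x - mu) = (-1, 0).

Step 2 — invert Sigma. det(Sigma) = 14·6 - (-2)² = 80.
  Sigma^{-1} = (1/det) · [[d, -b], [-b, a]] = [[0.075, 0.025],
 [0.025, 0.175]].

Step 3 — form the quadratic (x - mu)^T · Sigma^{-1} · (x - mu):
  Sigma^{-1} · (x - mu) = (-0.075, -0.025).
  (x - mu)^T · [Sigma^{-1} · (x - mu)] = (-1)·(-0.075) + (0)·(-0.025) = 0.075.

Step 4 — take square root: d = √(0.075) ≈ 0.2739.

d(x, mu) = √(0.075) ≈ 0.2739


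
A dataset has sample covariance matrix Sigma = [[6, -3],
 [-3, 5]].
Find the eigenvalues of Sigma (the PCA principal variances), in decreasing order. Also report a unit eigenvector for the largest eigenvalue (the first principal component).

Step 1 — characteristic polynomial of 2×2 Sigma:
  det(Sigma - λI) = λ² - trace · λ + det = 0.
  trace = 6 + 5 = 11, det = 6·5 - (-3)² = 21.
Step 2 — discriminant:
  Δ = trace² - 4·det = 121 - 84 = 37.
Step 3 — eigenvalues:
  λ = (trace ± √Δ)/2 = (11 ± 6.0828)/2,
  λ_1 = 8.5414,  λ_2 = 2.4586.

Step 4 — unit eigenvector for λ_1: solve (Sigma - λ_1 I)v = 0. First row:
  (6 - 8.5414)·v_x + (-3)·v_y = 0, i.e. (-2.5414)·v_x + (-3)·v_y = 0,
  so v ∝ (b, λ_1 - a) = (-3, 2.5414); multiply by -1 so the first entry is positive: u = (3, -2.5414).
  ||u|| = √((3)² + (-2.5414)²) = √(15.4586) ≈ 3.9317,
  v_1 = u/||u|| ≈ (0.763, -0.6464) (||v_1|| = 1).

λ_1 = 8.5414,  λ_2 = 2.4586;  v_1 ≈ (0.763, -0.6464)


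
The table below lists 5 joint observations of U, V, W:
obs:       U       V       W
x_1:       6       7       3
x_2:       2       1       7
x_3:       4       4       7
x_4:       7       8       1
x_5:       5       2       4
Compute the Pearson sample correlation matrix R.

Step 1 — column means:
  mean(U) = (6 + 2 + 4 + 7 + 5) / 5 = 24/5 = 4.8
  mean(V) = (7 + 1 + 4 + 8 + 2) / 5 = 22/5 = 4.4
  mean(W) = (3 + 7 + 7 + 1 + 4) / 5 = 22/5 = 4.4

Step 2 — sample variances and covariances s[i,j] = (1/(n-1)) · Σ_k (x_{k,i} - mean_i) · (x_{k,j} - mean_j), with n-1 = 4:
  s[U,U] = ((1.2)·(1.2) + (-2.8)·(-2.8) + (-0.8)·(-0.8) + (2.2)·(2.2) + (0.2)·(0.2)) / 4 = 14.8/4 = 3.7
  s[U,V] = ((1.2)·(2.6) + (-2.8)·(-3.4) + (-0.8)·(-0.4) + (2.2)·(3.6) + (0.2)·(-2.4)) / 4 = 20.4/4 = 5.1
  s[U,W] = ((1.2)·(-1.4) + (-2.8)·(2.6) + (-0.8)·(2.6) + (2.2)·(-3.4) + (0.2)·(-0.4)) / 4 = -18.6/4 = -4.65
  s[V,V] = ((2.6)·(2.6) + (-3.4)·(-3.4) + (-0.4)·(-0.4) + (3.6)·(3.6) + (-2.4)·(-2.4)) / 4 = 37.2/4 = 9.3
  s[V,W] = ((2.6)·(-1.4) + (-3.4)·(2.6) + (-0.4)·(2.6) + (3.6)·(-3.4) + (-2.4)·(-0.4)) / 4 = -24.8/4 = -6.2
  s[W,W] = ((-1.4)·(-1.4) + (2.6)·(2.6) + (2.6)·(2.6) + (-3.4)·(-3.4) + (-0.4)·(-0.4)) / 4 = 27.2/4 = 6.8
  Sample standard deviations s_i = √(s[i,i]):
  s(U) = √(3.7) = 1.9235
  s(V) = √(9.3) = 3.0496
  s(W) = √(6.8) = 2.6077

Step 3 — r_{ij} = s_{ij} / (s_i · s_j):
  r[U,U] = 1 (diagonal).
  r[U,V] = 5.1 / (1.9235 · 3.0496) = 5.1 / 5.866 = 0.8694
  r[U,W] = -4.65 / (1.9235 · 2.6077) = -4.65 / 5.016 = -0.927
  r[V,V] = 1 (diagonal).
  r[V,W] = -6.2 / (3.0496 · 2.6077) = -6.2 / 7.9524 = -0.7796
  r[W,W] = 1 (diagonal).

R is symmetric with unit diagonal. Assembling:

R = [[1, 0.8694, -0.927],
 [0.8694, 1, -0.7796],
 [-0.927, -0.7796, 1]]
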